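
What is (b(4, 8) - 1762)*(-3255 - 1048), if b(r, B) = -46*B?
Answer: 9165390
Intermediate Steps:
(b(4, 8) - 1762)*(-3255 - 1048) = (-46*8 - 1762)*(-3255 - 1048) = (-368 - 1762)*(-4303) = -2130*(-4303) = 9165390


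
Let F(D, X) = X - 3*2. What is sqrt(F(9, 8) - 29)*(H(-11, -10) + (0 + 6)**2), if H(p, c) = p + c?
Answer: 45*I*sqrt(3) ≈ 77.942*I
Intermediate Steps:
F(D, X) = -6 + X (F(D, X) = X - 6 = -6 + X)
H(p, c) = c + p
sqrt(F(9, 8) - 29)*(H(-11, -10) + (0 + 6)**2) = sqrt((-6 + 8) - 29)*((-10 - 11) + (0 + 6)**2) = sqrt(2 - 29)*(-21 + 6**2) = sqrt(-27)*(-21 + 36) = (3*I*sqrt(3))*15 = 45*I*sqrt(3)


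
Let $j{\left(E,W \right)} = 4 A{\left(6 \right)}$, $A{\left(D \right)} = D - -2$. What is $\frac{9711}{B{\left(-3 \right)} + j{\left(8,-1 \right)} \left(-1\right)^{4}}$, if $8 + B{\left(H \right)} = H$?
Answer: $\frac{3237}{7} \approx 462.43$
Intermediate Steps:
$A{\left(D \right)} = 2 + D$ ($A{\left(D \right)} = D + 2 = 2 + D$)
$j{\left(E,W \right)} = 32$ ($j{\left(E,W \right)} = 4 \left(2 + 6\right) = 4 \cdot 8 = 32$)
$B{\left(H \right)} = -8 + H$
$\frac{9711}{B{\left(-3 \right)} + j{\left(8,-1 \right)} \left(-1\right)^{4}} = \frac{9711}{\left(-8 - 3\right) + 32 \left(-1\right)^{4}} = \frac{9711}{-11 + 32 \cdot 1} = \frac{9711}{-11 + 32} = \frac{9711}{21} = 9711 \cdot \frac{1}{21} = \frac{3237}{7}$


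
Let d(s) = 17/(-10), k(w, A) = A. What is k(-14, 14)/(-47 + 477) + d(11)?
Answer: -717/430 ≈ -1.6674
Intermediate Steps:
d(s) = -17/10 (d(s) = 17*(-⅒) = -17/10)
k(-14, 14)/(-47 + 477) + d(11) = 14/(-47 + 477) - 17/10 = 14/430 - 17/10 = (1/430)*14 - 17/10 = 7/215 - 17/10 = -717/430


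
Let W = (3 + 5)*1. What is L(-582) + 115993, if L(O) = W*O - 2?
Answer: 111335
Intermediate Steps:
W = 8 (W = 8*1 = 8)
L(O) = -2 + 8*O (L(O) = 8*O - 2 = -2 + 8*O)
L(-582) + 115993 = (-2 + 8*(-582)) + 115993 = (-2 - 4656) + 115993 = -4658 + 115993 = 111335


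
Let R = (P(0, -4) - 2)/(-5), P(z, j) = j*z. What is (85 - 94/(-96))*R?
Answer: 4127/120 ≈ 34.392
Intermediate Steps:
R = ⅖ (R = (-4*0 - 2)/(-5) = -(0 - 2)/5 = -⅕*(-2) = ⅖ ≈ 0.40000)
(85 - 94/(-96))*R = (85 - 94/(-96))*(⅖) = (85 - 94*(-1/96))*(⅖) = (85 + 47/48)*(⅖) = (4127/48)*(⅖) = 4127/120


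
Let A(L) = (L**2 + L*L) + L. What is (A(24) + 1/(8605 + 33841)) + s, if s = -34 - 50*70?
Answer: -100087667/42446 ≈ -2358.0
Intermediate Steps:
A(L) = L + 2*L**2 (A(L) = (L**2 + L**2) + L = 2*L**2 + L = L + 2*L**2)
s = -3534 (s = -34 - 3500 = -3534)
(A(24) + 1/(8605 + 33841)) + s = (24*(1 + 2*24) + 1/(8605 + 33841)) - 3534 = (24*(1 + 48) + 1/42446) - 3534 = (24*49 + 1/42446) - 3534 = (1176 + 1/42446) - 3534 = 49916497/42446 - 3534 = -100087667/42446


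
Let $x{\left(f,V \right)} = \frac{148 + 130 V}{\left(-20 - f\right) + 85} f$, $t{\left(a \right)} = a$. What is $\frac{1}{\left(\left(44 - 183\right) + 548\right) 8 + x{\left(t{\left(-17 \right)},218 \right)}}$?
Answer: $- \frac{41}{107996} \approx -0.00037964$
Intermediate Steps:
$x{\left(f,V \right)} = \frac{f \left(148 + 130 V\right)}{65 - f}$ ($x{\left(f,V \right)} = \frac{148 + 130 V}{65 - f} f = \frac{f \left(148 + 130 V\right)}{65 - f}$)
$\frac{1}{\left(\left(44 - 183\right) + 548\right) 8 + x{\left(t{\left(-17 \right)},218 \right)}} = \frac{1}{\left(\left(44 - 183\right) + 548\right) 8 - - \frac{34 \left(74 + 65 \cdot 218\right)}{-65 - 17}} = \frac{1}{\left(-139 + 548\right) 8 - - \frac{34 \left(74 + 14170\right)}{-82}} = \frac{1}{409 \cdot 8 - \left(-34\right) \left(- \frac{1}{82}\right) 14244} = \frac{1}{3272 - \frac{242148}{41}} = \frac{1}{- \frac{107996}{41}} = - \frac{41}{107996}$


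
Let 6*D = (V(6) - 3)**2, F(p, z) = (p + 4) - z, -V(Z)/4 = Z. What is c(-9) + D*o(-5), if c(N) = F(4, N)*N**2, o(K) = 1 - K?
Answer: 2106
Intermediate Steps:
V(Z) = -4*Z
F(p, z) = 4 + p - z (F(p, z) = (4 + p) - z = 4 + p - z)
D = 243/2 (D = (-4*6 - 3)**2/6 = (-24 - 3)**2/6 = (1/6)*(-27)**2 = (1/6)*729 = 243/2 ≈ 121.50)
c(N) = N**2*(8 - N) (c(N) = (4 + 4 - N)*N**2 = (8 - N)*N**2 = N**2*(8 - N))
c(-9) + D*o(-5) = (-9)**2*(8 - 1*(-9)) + 243*(1 - 1*(-5))/2 = 81*(8 + 9) + 243*(1 + 5)/2 = 81*17 + (243/2)*6 = 1377 + 729 = 2106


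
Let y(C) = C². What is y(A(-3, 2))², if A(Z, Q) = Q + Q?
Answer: 256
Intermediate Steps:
A(Z, Q) = 2*Q
y(A(-3, 2))² = ((2*2)²)² = (4²)² = 16² = 256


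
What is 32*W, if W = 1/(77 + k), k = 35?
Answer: 2/7 ≈ 0.28571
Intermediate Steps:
W = 1/112 (W = 1/(77 + 35) = 1/112 ≈ 0.0089286)
32*W = 32*(1/112) = 2/7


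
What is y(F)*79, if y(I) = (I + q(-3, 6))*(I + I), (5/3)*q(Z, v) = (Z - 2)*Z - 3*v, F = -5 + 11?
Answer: 19908/5 ≈ 3981.6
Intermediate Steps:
F = 6
q(Z, v) = -9*v/5 + 3*Z*(-2 + Z)/5 (q(Z, v) = 3*((Z - 2)*Z - 3*v)/5 = 3*((-2 + Z)*Z - 3*v)/5 = 3*(Z*(-2 + Z) - 3*v)/5 = 3*(-3*v + Z*(-2 + Z))/5 = -9*v/5 + 3*Z*(-2 + Z)/5)
y(I) = 2*I*(-9/5 + I) (y(I) = (I + (-9/5*6 - 6/5*(-3) + (⅗)*(-3)²))*(I + I) = (I + (-54/5 + 18/5 + (⅗)*9))*(2*I) = (I + (-54/5 + 18/5 + 27/5))*(2*I) = (I - 9/5)*(2*I) = (-9/5 + I)*(2*I) = 2*I*(-9/5 + I))
y(F)*79 = ((⅖)*6*(-9 + 5*6))*79 = ((⅖)*6*(-9 + 30))*79 = ((⅖)*6*21)*79 = (252/5)*79 = 19908/5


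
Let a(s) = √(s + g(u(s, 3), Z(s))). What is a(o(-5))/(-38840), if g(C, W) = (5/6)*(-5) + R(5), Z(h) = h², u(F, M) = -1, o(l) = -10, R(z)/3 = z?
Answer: -√30/233040 ≈ -2.3503e-5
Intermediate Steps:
R(z) = 3*z
g(C, W) = 65/6 (g(C, W) = (5/6)*(-5) + 3*5 = (5*(⅙))*(-5) + 15 = (⅚)*(-5) + 15 = -25/6 + 15 = 65/6)
a(s) = √(65/6 + s) (a(s) = √(s + 65/6) = √(65/6 + s))
a(o(-5))/(-38840) = (√(390 + 36*(-10))/6)/(-38840) = (√(390 - 360)/6)*(-1/38840) = (√30/6)*(-1/38840) = -√30/233040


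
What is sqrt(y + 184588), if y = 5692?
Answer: 2*sqrt(47570) ≈ 436.21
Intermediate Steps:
sqrt(y + 184588) = sqrt(5692 + 184588) = sqrt(190280) = 2*sqrt(47570)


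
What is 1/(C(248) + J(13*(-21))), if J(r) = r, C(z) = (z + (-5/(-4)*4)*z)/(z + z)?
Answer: -1/270 ≈ -0.0037037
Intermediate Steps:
C(z) = 3 (C(z) = (z + (-5*(-1/4)*4)*z)/((2*z)) = (z + ((5/4)*4)*z)*(1/(2*z)) = (z + 5*z)*(1/(2*z)) = (6*z)*(1/(2*z)) = 3)
1/(C(248) + J(13*(-21))) = 1/(3 + 13*(-21)) = 1/(3 - 273) = 1/(-270) = -1/270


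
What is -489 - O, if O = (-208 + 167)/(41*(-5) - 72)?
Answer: -135494/277 ≈ -489.15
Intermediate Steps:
O = 41/277 (O = -41/(-205 - 72) = -41/(-277) = -41*(-1/277) = 41/277 ≈ 0.14801)
-489 - O = -489 - 1*41/277 = -489 - 41/277 = -135494/277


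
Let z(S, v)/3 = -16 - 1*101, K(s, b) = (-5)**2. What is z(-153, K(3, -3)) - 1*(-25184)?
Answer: 24833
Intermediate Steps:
K(s, b) = 25
z(S, v) = -351 (z(S, v) = 3*(-16 - 1*101) = 3*(-16 - 101) = 3*(-117) = -351)
z(-153, K(3, -3)) - 1*(-25184) = -351 - 1*(-25184) = -351 + 25184 = 24833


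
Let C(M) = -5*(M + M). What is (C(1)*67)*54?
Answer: -36180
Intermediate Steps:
C(M) = -10*M
(C(1)*67)*54 = (-10*1*67)*54 = -10*67*54 = -670*54 = -36180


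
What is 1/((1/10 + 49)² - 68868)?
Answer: -100/6645719 ≈ -1.5047e-5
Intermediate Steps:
1/((1/10 + 49)² - 68868) = 1/((⅒ + 49)² - 68868) = 1/((491/10)² - 68868) = 1/(241081/100 - 68868) = 1/(-6645719/100) = -100/6645719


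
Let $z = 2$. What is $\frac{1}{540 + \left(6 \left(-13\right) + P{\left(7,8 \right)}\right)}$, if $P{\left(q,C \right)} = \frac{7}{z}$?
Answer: $\frac{2}{931} \approx 0.0021482$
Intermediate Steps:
$P{\left(q,C \right)} = \frac{7}{2}$
$\frac{1}{540 + \left(6 \left(-13\right) + P{\left(7,8 \right)}\right)} = \frac{1}{540 + \left(6 \left(-13\right) + \frac{7}{2}\right)} = \frac{1}{540 + \left(-78 + \frac{7}{2}\right)} = \frac{1}{540 - \frac{149}{2}} = \frac{1}{\frac{931}{2}} = \frac{2}{931}$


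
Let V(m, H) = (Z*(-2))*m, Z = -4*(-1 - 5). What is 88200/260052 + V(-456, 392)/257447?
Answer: 2366570298/5579133937 ≈ 0.42418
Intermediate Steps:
Z = 24 (Z = -4*(-6) = 24)
V(m, H) = -48*m (V(m, H) = (24*(-2))*m = -48*m)
88200/260052 + V(-456, 392)/257447 = 88200/260052 - 48*(-456)/257447 = 88200*(1/260052) + 21888*(1/257447) = 7350/21671 + 21888/257447 = 2366570298/5579133937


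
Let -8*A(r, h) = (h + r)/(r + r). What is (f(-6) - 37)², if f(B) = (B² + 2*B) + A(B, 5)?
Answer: 1560001/9216 ≈ 169.27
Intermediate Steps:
A(r, h) = -(h + r)/(16*r) (A(r, h) = -(h + r)/(8*(r + r)) = -(h + r)/(8*(2*r)) = -(h + r)*1/(2*r)/8 = -(h + r)/(16*r))
f(B) = B² + 2*B + (-5 - B)/(16*B) (f(B) = (B² + 2*B) + (-1*5 - B)/(16*B) = (B² + 2*B) + (-5 - B)/(16*B) = B² + 2*B + (-5 - B)/(16*B))
(f(-6) - 37)² = ((1/16)*(-5 - 1*(-6) + 16*(-6)²*(2 - 6))/(-6) - 37)² = ((1/16)*(-⅙)*(-5 + 6 + 16*36*(-4)) - 37)² = ((1/16)*(-⅙)*(-5 + 6 - 2304) - 37)² = ((1/16)*(-⅙)*(-2303) - 37)² = (2303/96 - 37)² = (-1249/96)² = 1560001/9216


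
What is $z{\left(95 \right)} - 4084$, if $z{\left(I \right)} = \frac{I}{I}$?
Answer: $-4083$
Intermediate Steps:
$z{\left(I \right)} = 1$
$z{\left(95 \right)} - 4084 = 1 - 4084 = -4083$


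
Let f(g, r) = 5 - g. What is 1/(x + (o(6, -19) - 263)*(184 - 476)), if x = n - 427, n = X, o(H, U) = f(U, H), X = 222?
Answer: 1/69583 ≈ 1.4371e-5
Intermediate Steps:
o(H, U) = 5 - U
n = 222
x = -205 (x = 222 - 427 = -205)
1/(x + (o(6, -19) - 263)*(184 - 476)) = 1/(-205 + ((5 - 1*(-19)) - 263)*(184 - 476)) = 1/(-205 + ((5 + 19) - 263)*(-292)) = 1/(-205 + (24 - 263)*(-292)) = 1/(-205 - 239*(-292)) = 1/(-205 + 69788) = 1/69583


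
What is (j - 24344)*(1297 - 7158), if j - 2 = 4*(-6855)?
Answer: 303377082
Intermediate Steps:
j = -27418 (j = 2 + 4*(-6855) = 2 - 27420 = -27418)
(j - 24344)*(1297 - 7158) = (-27418 - 24344)*(1297 - 7158) = -51762*(-5861) = 303377082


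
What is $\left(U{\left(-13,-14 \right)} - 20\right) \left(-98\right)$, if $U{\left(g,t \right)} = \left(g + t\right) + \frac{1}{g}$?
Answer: $\frac{59976}{13} \approx 4613.5$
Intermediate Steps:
$U{\left(g,t \right)} = g + t + \frac{1}{g}$
$\left(U{\left(-13,-14 \right)} - 20\right) \left(-98\right) = \left(\left(-13 - 14 + \frac{1}{-13}\right) - 20\right) \left(-98\right) = \left(\left(-13 - 14 - \frac{1}{13}\right) - 20\right) \left(-98\right) = \left(- \frac{352}{13} - 20\right) \left(-98\right) = \left(- \frac{612}{13}\right) \left(-98\right) = \frac{59976}{13}$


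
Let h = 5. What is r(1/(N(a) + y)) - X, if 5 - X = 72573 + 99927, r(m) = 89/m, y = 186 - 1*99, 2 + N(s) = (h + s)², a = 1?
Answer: 183264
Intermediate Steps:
N(s) = -2 + (5 + s)²
y = 87 (y = 186 - 99 = 87)
X = -172495 (X = 5 - (72573 + 99927) = 5 - 1*172500 = 5 - 172500 = -172495)
r(1/(N(a) + y)) - X = 89/(1/((-2 + (5 + 1)²) + 87)) - 1*(-172495) = 89/(1/((-2 + 6²) + 87)) + 172495 = 89/(1/((-2 + 36) + 87)) + 172495 = 89/(1/(34 + 87)) + 172495 = 89/(1/121) + 172495 = 89*121 + 172495 = 10769 + 172495 = 183264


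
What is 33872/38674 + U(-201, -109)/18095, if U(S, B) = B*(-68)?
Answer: 449782764/349903015 ≈ 1.2854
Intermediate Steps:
U(S, B) = -68*B
33872/38674 + U(-201, -109)/18095 = 33872/38674 - 68*(-109)/18095 = 33872*(1/38674) + 7412*(1/18095) = 16936/19337 + 7412/18095 = 449782764/349903015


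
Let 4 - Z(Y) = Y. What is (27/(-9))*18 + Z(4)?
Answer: -54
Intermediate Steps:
Z(Y) = 4 - Y
(27/(-9))*18 + Z(4) = (27/(-9))*18 + (4 - 1*4) = (27*(-⅑))*18 + (4 - 4) = -3*18 + 0 = -54 + 0 = -54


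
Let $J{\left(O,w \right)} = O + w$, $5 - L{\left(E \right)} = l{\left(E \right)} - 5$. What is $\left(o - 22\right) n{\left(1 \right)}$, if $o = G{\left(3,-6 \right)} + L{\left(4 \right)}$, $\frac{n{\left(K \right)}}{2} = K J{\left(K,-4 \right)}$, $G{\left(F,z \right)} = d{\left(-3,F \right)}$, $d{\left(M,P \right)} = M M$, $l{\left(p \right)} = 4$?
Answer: $42$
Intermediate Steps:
$L{\left(E \right)} = 6$ ($L{\left(E \right)} = 5 - \left(4 - 5\right) = 5 - -1 = 5 + 1 = 6$)
$d{\left(M,P \right)} = M^{2}$
$G{\left(F,z \right)} = 9$ ($G{\left(F,z \right)} = \left(-3\right)^{2} = 9$)
$n{\left(K \right)} = 2 K \left(-4 + K\right)$ ($n{\left(K \right)} = 2 K \left(K - 4\right) = 2 K \left(-4 + K\right)$)
$o = 15$ ($o = 9 + 6 = 15$)
$\left(o - 22\right) n{\left(1 \right)} = \left(15 - 22\right) 2 \cdot 1 \left(-4 + 1\right) = - 7 \cdot 2 \cdot 1 \left(-3\right) = \left(-7\right) \left(-6\right) = 42$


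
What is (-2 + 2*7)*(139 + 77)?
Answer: 2592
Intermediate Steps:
(-2 + 2*7)*(139 + 77) = (-2 + 14)*216 = 12*216 = 2592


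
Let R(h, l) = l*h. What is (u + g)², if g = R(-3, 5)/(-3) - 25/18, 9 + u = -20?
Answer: 208849/324 ≈ 644.60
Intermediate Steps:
R(h, l) = h*l
u = -29 (u = -9 - 20 = -29)
g = 65/18 (g = -3*5/(-3) - 25/18 = -15*(-⅓) - 25*1/18 = 5 - 25/18 = 65/18 ≈ 3.6111)
(u + g)² = (-29 + 65/18)² = (-457/18)² = 208849/324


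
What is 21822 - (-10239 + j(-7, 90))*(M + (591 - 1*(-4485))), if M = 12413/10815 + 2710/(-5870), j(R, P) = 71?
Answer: 327841576724038/6348405 ≈ 5.1642e+7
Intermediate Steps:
M = 4355566/6348405 (M = 12413*(1/10815) + 2710*(-1/5870) = 12413/10815 - 271/587 = 4355566/6348405 ≈ 0.68609)
21822 - (-10239 + j(-7, 90))*(M + (591 - 1*(-4485))) = 21822 - (-10239 + 71)*(4355566/6348405 + (591 - 1*(-4485))) = 21822 - (-10168)*(4355566/6348405 + (591 + 4485)) = 21822 - (-10168)*(4355566/6348405 + 5076) = 21822 - (-10168)*32228859346/6348405 = 21822 - 1*(-327703041830128/6348405) = 21822 + 327703041830128/6348405 = 327841576724038/6348405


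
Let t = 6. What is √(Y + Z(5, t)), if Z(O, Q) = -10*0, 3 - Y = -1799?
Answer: √1802 ≈ 42.450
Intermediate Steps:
Y = 1802 (Y = 3 - 1*(-1799) = 3 + 1799 = 1802)
Z(O, Q) = 0
√(Y + Z(5, t)) = √(1802 + 0) = √1802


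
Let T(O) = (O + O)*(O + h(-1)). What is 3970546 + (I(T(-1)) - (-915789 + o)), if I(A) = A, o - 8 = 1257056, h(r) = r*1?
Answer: 3629275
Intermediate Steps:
h(r) = r
o = 1257064 (o = 8 + 1257056 = 1257064)
T(O) = 2*O*(-1 + O) (T(O) = (O + O)*(O - 1) = (2*O)*(-1 + O) = 2*O*(-1 + O))
3970546 + (I(T(-1)) - (-915789 + o)) = 3970546 + (2*(-1)*(-1 - 1) - (-915789 + 1257064)) = 3970546 + (2*(-1)*(-2) - 1*341275) = 3970546 + (4 - 341275) = 3970546 - 341271 = 3629275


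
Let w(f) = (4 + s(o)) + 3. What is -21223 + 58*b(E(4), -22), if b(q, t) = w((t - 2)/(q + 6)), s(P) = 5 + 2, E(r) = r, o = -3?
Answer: -20411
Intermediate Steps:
s(P) = 7
w(f) = 14 (w(f) = (4 + 7) + 3 = 11 + 3 = 14)
b(q, t) = 14
-21223 + 58*b(E(4), -22) = -21223 + 58*14 = -21223 + 812 = -20411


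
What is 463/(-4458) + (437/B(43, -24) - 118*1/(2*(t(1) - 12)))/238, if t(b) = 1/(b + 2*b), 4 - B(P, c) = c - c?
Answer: 27957107/74270280 ≈ 0.37642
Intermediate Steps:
B(P, c) = 4 (B(P, c) = 4 - (c - c) = 4 - 1*0 = 4 + 0 = 4)
t(b) = 1/(3*b)
463/(-4458) + (437/B(43, -24) - 118*1/(2*(t(1) - 12)))/238 = 463/(-4458) + (437/4 - 118*1/(2*((⅓)/1 - 12)))/238 = 463*(-1/4458) + (437*(¼) - 118*1/(2*((⅓)*1 - 12)))*(1/238) = -463/4458 + (437/4 - 118*1/(2*(⅓ - 12)))*(1/238) = -463/4458 + (437/4 - 118/((-35/3*2)))*(1/238) = -463/4458 + (437/4 - 118/(-70/3))*(1/238) = -463/4458 + (437/4 - 118*(-3/70))*(1/238) = -463/4458 + (437/4 + 177/35)*(1/238) = -463/4458 + (16003/140)*(1/238) = -463/4458 + 16003/33320 = 27957107/74270280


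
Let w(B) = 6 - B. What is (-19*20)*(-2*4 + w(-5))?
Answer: -1140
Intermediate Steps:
(-19*20)*(-2*4 + w(-5)) = (-19*20)*(-2*4 + (6 - 1*(-5))) = -380*(-8 + (6 + 5)) = -380*(-8 + 11) = -380*3 = -1140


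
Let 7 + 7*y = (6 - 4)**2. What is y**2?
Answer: 9/49 ≈ 0.18367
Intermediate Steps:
y = -3/7 (y = -1 + (6 - 4)**2/7 = -1 + (1/7)*2**2 = -1 + (1/7)*4 = -1 + 4/7 = -3/7 ≈ -0.42857)
y**2 = (-3/7)**2 = 9/49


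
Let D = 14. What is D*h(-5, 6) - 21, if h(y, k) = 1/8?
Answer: -77/4 ≈ -19.250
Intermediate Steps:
h(y, k) = 1/8
D*h(-5, 6) - 21 = 14*(1/8) - 21 = 7/4 - 21 = -77/4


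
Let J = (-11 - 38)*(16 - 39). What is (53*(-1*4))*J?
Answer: -238924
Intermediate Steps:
J = 1127 (J = -49*(-23) = 1127)
(53*(-1*4))*J = (53*(-1*4))*1127 = (53*(-4))*1127 = -212*1127 = -238924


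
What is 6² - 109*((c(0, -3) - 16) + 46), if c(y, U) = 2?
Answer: -3452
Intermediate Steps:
6² - 109*((c(0, -3) - 16) + 46) = 6² - 109*((2 - 16) + 46) = 36 - 109*(-14 + 46) = 36 - 109*32 = 36 - 3488 = -3452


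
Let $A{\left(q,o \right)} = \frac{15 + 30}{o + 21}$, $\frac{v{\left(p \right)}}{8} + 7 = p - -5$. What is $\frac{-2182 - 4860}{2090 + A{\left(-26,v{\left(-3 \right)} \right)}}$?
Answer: $- \frac{133798}{39665} \approx -3.3732$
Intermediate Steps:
$v{\left(p \right)} = -16 + 8 p$ ($v{\left(p \right)} = -56 + 8 \left(p - -5\right) = -56 + 8 \left(p + 5\right) = -56 + 8 \left(5 + p\right) = -56 + \left(40 + 8 p\right) = -16 + 8 p$)
$A{\left(q,o \right)} = \frac{45}{21 + o}$
$\frac{-2182 - 4860}{2090 + A{\left(-26,v{\left(-3 \right)} \right)}} = \frac{-2182 - 4860}{2090 + \frac{45}{21 + \left(-16 + 8 \left(-3\right)\right)}} = - \frac{7042}{2090 + \frac{45}{21 - 40}} = - \frac{7042}{2090 + \frac{45}{-19}} = - \frac{7042}{2090 + 45 \left(- \frac{1}{19}\right)} = - \frac{7042}{2090 - \frac{45}{19}} = - \frac{7042}{\frac{39665}{19}} = \left(-7042\right) \frac{19}{39665} = - \frac{133798}{39665}$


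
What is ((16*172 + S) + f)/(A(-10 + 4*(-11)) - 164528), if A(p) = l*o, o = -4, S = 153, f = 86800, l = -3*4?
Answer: -17941/32896 ≈ -0.54539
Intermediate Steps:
l = -12
A(p) = 48 (A(p) = -12*(-4) = 48)
((16*172 + S) + f)/(A(-10 + 4*(-11)) - 164528) = ((16*172 + 153) + 86800)/(48 - 164528) = ((2752 + 153) + 86800)/(-164480) = (2905 + 86800)*(-1/164480) = 89705*(-1/164480) = -17941/32896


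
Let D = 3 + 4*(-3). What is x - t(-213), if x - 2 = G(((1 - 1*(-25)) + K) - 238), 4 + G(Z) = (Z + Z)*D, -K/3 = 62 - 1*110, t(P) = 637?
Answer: 585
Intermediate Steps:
D = -9 (D = 3 - 12 = -9)
K = 144 (K = -3*(62 - 1*110) = -3*(62 - 110) = -3*(-48) = 144)
G(Z) = -4 - 18*Z (G(Z) = -4 + (Z + Z)*(-9) = -4 + (2*Z)*(-9) = -4 - 18*Z)
x = 1222 (x = 2 + (-4 - 18*(((1 - 1*(-25)) + 144) - 238)) = 2 + (-4 - 18*(((1 + 25) + 144) - 238)) = 2 + (-4 - 18*((26 + 144) - 238)) = 2 + (-4 - 18*(170 - 238)) = 2 + (-4 - 18*(-68)) = 2 + (-4 + 1224) = 2 + 1220 = 1222)
x - t(-213) = 1222 - 1*637 = 1222 - 637 = 585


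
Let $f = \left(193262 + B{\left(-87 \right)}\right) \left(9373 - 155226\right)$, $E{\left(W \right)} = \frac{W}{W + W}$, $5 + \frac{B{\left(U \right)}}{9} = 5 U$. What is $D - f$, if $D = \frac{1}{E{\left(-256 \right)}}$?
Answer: $27610264608$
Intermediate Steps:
$B{\left(U \right)} = -45 + 45 U$ ($B{\left(U \right)} = -45 + 9 \cdot 5 U = -45 + 45 U$)
$E{\left(W \right)} = \frac{1}{2}$ ($E{\left(W \right)} = \frac{W}{2 W} = \frac{1}{2 W} W = \frac{1}{2}$)
$D = 2$ ($D = \frac{1}{\frac{1}{2}} = 2$)
$f = -27610264606$ ($f = \left(193262 + \left(-45 + 45 \left(-87\right)\right)\right) \left(9373 - 155226\right) = \left(193262 - 3960\right) \left(-145853\right) = 189302 \left(-145853\right) = -27610264606$)
$D - f = 2 - -27610264606 = 2 + 27610264606 = 27610264608$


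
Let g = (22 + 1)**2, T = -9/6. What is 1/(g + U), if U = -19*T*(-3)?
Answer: 2/887 ≈ 0.0022548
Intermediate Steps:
T = -3/2 (T = -9*1/6 = -3/2 ≈ -1.5000)
g = 529 (g = 23**2 = 529)
U = -171/2 (U = -19*(-3/2)*(-3) = (57/2)*(-3) = -171/2 ≈ -85.500)
1/(g + U) = 1/(529 - 171/2) = 1/(887/2) = 2/887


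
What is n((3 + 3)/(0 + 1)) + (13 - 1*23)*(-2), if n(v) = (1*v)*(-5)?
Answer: -10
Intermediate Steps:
n(v) = -5*v (n(v) = v*(-5) = -5*v)
n((3 + 3)/(0 + 1)) + (13 - 1*23)*(-2) = -5*(3 + 3)/(0 + 1) + (13 - 1*23)*(-2) = -30/1 + (13 - 23)*(-2) = -30 - 10*(-2) = -5*6 + 20 = -30 + 20 = -10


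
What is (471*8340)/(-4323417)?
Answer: -1309380/1441139 ≈ -0.90857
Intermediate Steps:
(471*8340)/(-4323417) = 3928140*(-1/4323417) = -1309380/1441139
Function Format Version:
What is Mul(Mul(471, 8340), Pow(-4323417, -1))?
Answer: Rational(-1309380, 1441139) ≈ -0.90857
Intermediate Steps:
Mul(Mul(471, 8340), Pow(-4323417, -1)) = Mul(3928140, Rational(-1, 4323417)) = Rational(-1309380, 1441139)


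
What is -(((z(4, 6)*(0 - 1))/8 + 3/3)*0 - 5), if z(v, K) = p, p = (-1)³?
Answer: 5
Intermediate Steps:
p = -1
z(v, K) = -1
-(((z(4, 6)*(0 - 1))/8 + 3/3)*0 - 5) = -((-(0 - 1)/8 + 3/3)*0 - 5) = -((-1*(-1)*(⅛) + 3*(⅓))*0 - 5) = -((1*(⅛) + 1)*0 - 5) = -((⅛ + 1)*0 - 5) = -((9/8)*0 - 5) = -(0 - 5) = -1*(-5) = 5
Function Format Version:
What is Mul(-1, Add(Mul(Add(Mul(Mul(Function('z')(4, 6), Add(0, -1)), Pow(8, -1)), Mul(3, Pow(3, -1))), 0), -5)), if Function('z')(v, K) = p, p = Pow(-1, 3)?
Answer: 5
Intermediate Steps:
p = -1
Function('z')(v, K) = -1
Mul(-1, Add(Mul(Add(Mul(Mul(Function('z')(4, 6), Add(0, -1)), Pow(8, -1)), Mul(3, Pow(3, -1))), 0), -5)) = Mul(-1, Add(Mul(Add(Mul(Mul(-1, Add(0, -1)), Pow(8, -1)), Mul(3, Pow(3, -1))), 0), -5)) = Mul(-1, Add(Mul(Add(Mul(Mul(-1, -1), Rational(1, 8)), Mul(3, Rational(1, 3))), 0), -5)) = Mul(-1, Add(Mul(Add(Mul(1, Rational(1, 8)), 1), 0), -5)) = Mul(-1, Add(Mul(Add(Rational(1, 8), 1), 0), -5)) = Mul(-1, Add(Mul(Rational(9, 8), 0), -5)) = Mul(-1, Add(0, -5)) = Mul(-1, -5) = 5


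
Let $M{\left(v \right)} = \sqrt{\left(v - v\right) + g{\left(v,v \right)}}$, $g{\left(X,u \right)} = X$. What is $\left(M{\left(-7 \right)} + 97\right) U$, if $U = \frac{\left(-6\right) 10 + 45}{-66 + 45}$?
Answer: $\frac{485}{7} + \frac{5 i \sqrt{7}}{7} \approx 69.286 + 1.8898 i$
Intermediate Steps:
$U = \frac{5}{7}$ ($U = \frac{-60 + 45}{-21} = \left(-15\right) \left(- \frac{1}{21}\right) = \frac{5}{7} \approx 0.71429$)
$M{\left(v \right)} = \sqrt{v}$ ($M{\left(v \right)} = \sqrt{\left(v - v\right) + v} = \sqrt{0 + v} = \sqrt{v}$)
$\left(M{\left(-7 \right)} + 97\right) U = \left(\sqrt{-7} + 97\right) \frac{5}{7} = \left(i \sqrt{7} + 97\right) \frac{5}{7} = \left(97 + i \sqrt{7}\right) \frac{5}{7} = \frac{485}{7} + \frac{5 i \sqrt{7}}{7}$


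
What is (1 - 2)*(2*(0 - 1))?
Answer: 2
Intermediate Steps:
(1 - 2)*(2*(0 - 1)) = -2*(-1) = -1*(-2) = 2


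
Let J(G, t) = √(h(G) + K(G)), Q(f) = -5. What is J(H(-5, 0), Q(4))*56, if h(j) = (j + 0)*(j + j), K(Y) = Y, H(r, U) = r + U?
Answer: 168*√5 ≈ 375.66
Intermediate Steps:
H(r, U) = U + r
h(j) = 2*j² (h(j) = j*(2*j) = 2*j²)
J(G, t) = √(G + 2*G²) (J(G, t) = √(2*G² + G) = √(G + 2*G²))
J(H(-5, 0), Q(4))*56 = √((0 - 5)*(1 + 2*(0 - 5)))*56 = √(-5*(1 + 2*(-5)))*56 = √(-5*(1 - 10))*56 = √(-5*(-9))*56 = √45*56 = (3*√5)*56 = 168*√5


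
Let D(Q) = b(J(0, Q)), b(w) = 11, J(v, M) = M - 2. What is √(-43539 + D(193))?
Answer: 2*I*√10882 ≈ 208.63*I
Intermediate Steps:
J(v, M) = -2 + M
D(Q) = 11
√(-43539 + D(193)) = √(-43539 + 11) = √(-43528) = 2*I*√10882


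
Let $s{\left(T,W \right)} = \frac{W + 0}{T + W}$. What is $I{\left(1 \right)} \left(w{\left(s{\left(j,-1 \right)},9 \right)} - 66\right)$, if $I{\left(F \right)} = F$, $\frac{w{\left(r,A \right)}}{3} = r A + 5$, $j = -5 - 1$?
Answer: $- \frac{330}{7} \approx -47.143$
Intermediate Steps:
$j = -6$ ($j = -5 - 1 = -6$)
$s{\left(T,W \right)} = \frac{W}{T + W}$
$w{\left(r,A \right)} = 15 + 3 A r$ ($w{\left(r,A \right)} = 3 \left(r A + 5\right) = 3 \left(A r + 5\right) = 3 \left(5 + A r\right) = 15 + 3 A r$)
$I{\left(1 \right)} \left(w{\left(s{\left(j,-1 \right)},9 \right)} - 66\right) = 1 \left(\left(15 + 3 \cdot 9 \left(- \frac{1}{-6 - 1}\right)\right) - 66\right) = 1 \left(\left(15 + 3 \cdot 9 \left(- \frac{1}{-7}\right)\right) - 66\right) = 1 \left(\left(15 + 3 \cdot 9 \left(\left(-1\right) \left(- \frac{1}{7}\right)\right)\right) - 66\right) = 1 \left(\left(15 + 3 \cdot 9 \cdot \frac{1}{7}\right) - 66\right) = 1 \left(\left(15 + \frac{27}{7}\right) - 66\right) = 1 \left(\frac{132}{7} - 66\right) = 1 \left(- \frac{330}{7}\right) = - \frac{330}{7}$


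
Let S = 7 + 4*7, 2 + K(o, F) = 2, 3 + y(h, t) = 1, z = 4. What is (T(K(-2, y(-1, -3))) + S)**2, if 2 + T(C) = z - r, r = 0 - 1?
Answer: 1444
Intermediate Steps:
r = -1
y(h, t) = -2 (y(h, t) = -3 + 1 = -2)
K(o, F) = 0 (K(o, F) = -2 + 2 = 0)
S = 35 (S = 7 + 28 = 35)
T(C) = 3 (T(C) = -2 + (4 - 1*(-1)) = -2 + (4 + 1) = -2 + 5 = 3)
(T(K(-2, y(-1, -3))) + S)**2 = (3 + 35)**2 = 38**2 = 1444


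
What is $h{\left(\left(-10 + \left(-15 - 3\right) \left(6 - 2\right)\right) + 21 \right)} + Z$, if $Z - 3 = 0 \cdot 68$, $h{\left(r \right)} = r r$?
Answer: $3724$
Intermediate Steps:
$h{\left(r \right)} = r^{2}$
$Z = 3$ ($Z = 3 + 0 \cdot 68 = 3 + 0 = 3$)
$h{\left(\left(-10 + \left(-15 - 3\right) \left(6 - 2\right)\right) + 21 \right)} + Z = \left(\left(-10 + \left(-15 - 3\right) \left(6 - 2\right)\right) + 21\right)^{2} + 3 = \left(\left(-10 - 72\right) + 21\right)^{2} + 3 = \left(-82 + 21\right)^{2} + 3 = \left(-61\right)^{2} + 3 = 3721 + 3 = 3724$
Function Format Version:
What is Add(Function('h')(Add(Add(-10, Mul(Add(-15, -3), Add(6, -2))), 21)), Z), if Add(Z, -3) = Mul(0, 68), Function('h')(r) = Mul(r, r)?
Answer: 3724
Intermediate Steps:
Function('h')(r) = Pow(r, 2)
Z = 3 (Z = Add(3, Mul(0, 68)) = Add(3, 0) = 3)
Add(Function('h')(Add(Add(-10, Mul(Add(-15, -3), Add(6, -2))), 21)), Z) = Add(Pow(Add(Add(-10, Mul(Add(-15, -3), Add(6, -2))), 21), 2), 3) = Add(Pow(Add(Add(-10, Mul(-18, 4)), 21), 2), 3) = Add(Pow(Add(Add(-10, -72), 21), 2), 3) = Add(Pow(Add(-82, 21), 2), 3) = Add(Pow(-61, 2), 3) = Add(3721, 3) = 3724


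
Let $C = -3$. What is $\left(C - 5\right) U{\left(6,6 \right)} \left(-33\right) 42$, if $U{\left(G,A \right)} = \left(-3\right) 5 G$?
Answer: $-997920$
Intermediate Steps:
$U{\left(G,A \right)} = - 15 G$
$\left(C - 5\right) U{\left(6,6 \right)} \left(-33\right) 42 = \left(-3 - 5\right) \left(\left(-15\right) 6\right) \left(-33\right) 42 = \left(-8\right) \left(-90\right) \left(-33\right) 42 = 720 \left(-33\right) 42 = \left(-23760\right) 42 = -997920$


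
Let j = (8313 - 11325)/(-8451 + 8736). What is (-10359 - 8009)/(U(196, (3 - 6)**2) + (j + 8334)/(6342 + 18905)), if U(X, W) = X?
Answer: -22027502560/235444933 ≈ -93.557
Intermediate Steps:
j = -1004/95 (j = -3012/285 = -3012*1/285 = -1004/95 ≈ -10.568)
(-10359 - 8009)/(U(196, (3 - 6)**2) + (j + 8334)/(6342 + 18905)) = (-10359 - 8009)/(196 + (-1004/95 + 8334)/(6342 + 18905)) = -18368/(196 + (790726/95)/25247) = -18368/(196 + (790726/95)*(1/25247)) = -18368/(196 + 790726/2398465) = -18368/470889866/2398465 = -18368*2398465/470889866 = -22027502560/235444933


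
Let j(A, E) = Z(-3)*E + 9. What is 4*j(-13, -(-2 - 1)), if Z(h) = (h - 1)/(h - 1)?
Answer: 48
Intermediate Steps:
Z(h) = 1 (Z(h) = (-1 + h)/(-1 + h) = 1)
j(A, E) = 9 + E (j(A, E) = 1*E + 9 = E + 9 = 9 + E)
4*j(-13, -(-2 - 1)) = 4*(9 - (-2 - 1)) = 4*(9 - 1*(-3)) = 4*(9 + 3) = 4*12 = 48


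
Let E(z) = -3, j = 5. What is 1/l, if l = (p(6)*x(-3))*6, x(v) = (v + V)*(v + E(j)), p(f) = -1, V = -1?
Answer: -1/144 ≈ -0.0069444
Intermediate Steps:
x(v) = (-1 + v)*(-3 + v) (x(v) = (v - 1)*(v - 3) = (-1 + v)*(-3 + v))
l = -144 (l = -(3 + (-3)**2 - 4*(-3))*6 = -(3 + 9 + 12)*6 = -1*24*6 = -24*6 = -144)
1/l = 1/(-144) = -1/144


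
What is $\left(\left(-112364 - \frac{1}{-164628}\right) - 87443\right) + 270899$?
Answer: $\frac{11703733777}{164628} \approx 71092.0$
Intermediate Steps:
$\left(\left(-112364 - \frac{1}{-164628}\right) - 87443\right) + 270899 = \left(\left(-112364 - - \frac{1}{164628}\right) - 87443\right) + 270899 = \left(\left(-112364 + \frac{1}{164628}\right) - 87443\right) + 270899 = \left(- \frac{18498260591}{164628} - 87443\right) + 270899 = - \frac{32893826795}{164628} + 270899 = \frac{11703733777}{164628}$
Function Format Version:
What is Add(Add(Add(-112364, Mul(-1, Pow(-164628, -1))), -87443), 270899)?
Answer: Rational(11703733777, 164628) ≈ 71092.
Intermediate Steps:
Add(Add(Add(-112364, Mul(-1, Pow(-164628, -1))), -87443), 270899) = Add(Add(Add(-112364, Mul(-1, Rational(-1, 164628))), -87443), 270899) = Add(Add(Add(-112364, Rational(1, 164628)), -87443), 270899) = Add(Add(Rational(-18498260591, 164628), -87443), 270899) = Add(Rational(-32893826795, 164628), 270899) = Rational(11703733777, 164628)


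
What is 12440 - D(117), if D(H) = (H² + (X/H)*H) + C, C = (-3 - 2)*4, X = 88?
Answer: -1317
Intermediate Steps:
C = -20 (C = -5*4 = -20)
D(H) = 68 + H² (D(H) = (H² + (88/H)*H) - 20 = (H² + 88) - 20 = (88 + H²) - 20 = 68 + H²)
12440 - D(117) = 12440 - (68 + 117²) = 12440 - (68 + 13689) = 12440 - 1*13757 = 12440 - 13757 = -1317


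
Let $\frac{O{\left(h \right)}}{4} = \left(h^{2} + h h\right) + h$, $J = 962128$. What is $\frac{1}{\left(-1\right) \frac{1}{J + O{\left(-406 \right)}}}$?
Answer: $-2279192$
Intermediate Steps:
$O{\left(h \right)} = 4 h + 8 h^{2}$ ($O{\left(h \right)} = 4 \left(\left(h^{2} + h h\right) + h\right) = 4 \left(\left(h^{2} + h^{2}\right) + h\right) = 4 \left(2 h^{2} + h\right) = 4 \left(h + 2 h^{2}\right) = 4 h + 8 h^{2}$)
$\frac{1}{\left(-1\right) \frac{1}{J + O{\left(-406 \right)}}} = \frac{1}{\left(-1\right) \frac{1}{962128 + 4 \left(-406\right) \left(1 + 2 \left(-406\right)\right)}} = \frac{1}{\left(-1\right) \frac{1}{962128 + 4 \left(-406\right) \left(1 - 812\right)}} = \frac{1}{\left(-1\right) \frac{1}{962128 + 4 \left(-406\right) \left(-811\right)}} = \frac{1}{\left(-1\right) \frac{1}{962128 + 1317064}} = \frac{1}{\left(-1\right) \frac{1}{2279192}} = \frac{1}{- \frac{1}{2279192}} = -2279192$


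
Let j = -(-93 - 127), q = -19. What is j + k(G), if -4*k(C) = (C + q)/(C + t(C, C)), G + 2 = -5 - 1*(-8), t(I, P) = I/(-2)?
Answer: 229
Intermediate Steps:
t(I, P) = -I/2 (t(I, P) = I*(-1/2) = -I/2)
G = 1 (G = -2 + (-5 - 1*(-8)) = -2 + (-5 + 8) = -2 + 3 = 1)
j = 220 (j = -1*(-220) = 220)
k(C) = -(-19 + C)/(2*C) (k(C) = -(C - 19)/(4*(C - C/2)) = -(-19 + C)/(4*(C/2)) = -(-19 + C)*2/C/4 = -(-19 + C)/(2*C))
j + k(G) = 220 + (1/2)*(19 - 1*1)/1 = 220 + (1/2)*1*(19 - 1) = 220 + (1/2)*1*18 = 220 + 9 = 229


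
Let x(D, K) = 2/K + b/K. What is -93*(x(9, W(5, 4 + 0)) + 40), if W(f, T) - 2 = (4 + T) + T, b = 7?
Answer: -52917/14 ≈ -3779.8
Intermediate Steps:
W(f, T) = 6 + 2*T (W(f, T) = 2 + ((4 + T) + T) = 2 + (4 + 2*T) = 6 + 2*T)
x(D, K) = 9/K (x(D, K) = 2/K + 7/K = 9/K)
-93*(x(9, W(5, 4 + 0)) + 40) = -93*(9/(6 + 2*(4 + 0)) + 40) = -93*(9/(6 + 2*4) + 40) = -93*(9/(6 + 8) + 40) = -93*(9/14 + 40) = -93*569/14 = -52917/14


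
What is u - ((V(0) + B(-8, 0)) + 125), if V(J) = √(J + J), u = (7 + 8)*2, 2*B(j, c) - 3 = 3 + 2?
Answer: -99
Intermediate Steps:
B(j, c) = 4 (B(j, c) = 3/2 + (3 + 2)/2 = 3/2 + (½)*5 = 3/2 + 5/2 = 4)
u = 30 (u = 15*2 = 30)
V(J) = √2*√J (V(J) = √(2*J) = √2*√J)
u - ((V(0) + B(-8, 0)) + 125) = 30 - ((√2*√0 + 4) + 125) = 30 - ((√2*0 + 4) + 125) = 30 - ((0 + 4) + 125) = 30 - (4 + 125) = 30 - 1*129 = 30 - 129 = -99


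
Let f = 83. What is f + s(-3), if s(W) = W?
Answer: 80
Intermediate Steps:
f + s(-3) = 83 - 3 = 80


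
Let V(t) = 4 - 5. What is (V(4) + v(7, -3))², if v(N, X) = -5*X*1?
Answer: 196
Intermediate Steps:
V(t) = -1
v(N, X) = -5*X
(V(4) + v(7, -3))² = (-1 - 5*(-3))² = (-1 + 15)² = 14² = 196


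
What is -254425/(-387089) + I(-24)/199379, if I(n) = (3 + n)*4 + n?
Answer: 50685196463/77177417731 ≈ 0.65674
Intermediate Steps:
I(n) = 12 + 5*n (I(n) = (12 + 4*n) + n = 12 + 5*n)
-254425/(-387089) + I(-24)/199379 = -254425/(-387089) + (12 + 5*(-24))/199379 = -254425*(-1/387089) + (12 - 120)*(1/199379) = 254425/387089 - 108*1/199379 = 254425/387089 - 108/199379 = 50685196463/77177417731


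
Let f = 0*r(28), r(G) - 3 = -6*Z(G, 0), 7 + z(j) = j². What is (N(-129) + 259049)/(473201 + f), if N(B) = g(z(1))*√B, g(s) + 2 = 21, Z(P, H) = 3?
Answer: 259049/473201 + 19*I*√129/473201 ≈ 0.54744 + 0.00045604*I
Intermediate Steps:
z(j) = -7 + j²
r(G) = -15 (r(G) = 3 - 6*3 = 3 - 18 = -15)
g(s) = 19 (g(s) = -2 + 21 = 19)
N(B) = 19*√B
f = 0 (f = 0*(-15) = 0)
(N(-129) + 259049)/(473201 + f) = (19*√(-129) + 259049)/(473201 + 0) = (19*(I*√129) + 259049)/473201 = (19*I*√129 + 259049)*(1/473201) = (259049 + 19*I*√129)*(1/473201) = 259049/473201 + 19*I*√129/473201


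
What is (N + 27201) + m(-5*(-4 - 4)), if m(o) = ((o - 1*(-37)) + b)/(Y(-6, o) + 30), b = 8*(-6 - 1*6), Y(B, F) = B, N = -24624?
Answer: 61829/24 ≈ 2576.2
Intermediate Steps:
b = -96 (b = 8*(-6 - 6) = 8*(-12) = -96)
m(o) = -59/24 + o/24 (m(o) = ((o - 1*(-37)) - 96)/(-6 + 30) = ((o + 37) - 96)/24 = ((37 + o) - 96)*(1/24) = (-59 + o)*(1/24) = -59/24 + o/24)
(N + 27201) + m(-5*(-4 - 4)) = (-24624 + 27201) + (-59/24 + (-5*(-4 - 4))/24) = 2577 + (-59/24 + (-5*(-8))/24) = 2577 + (-59/24 + (1/24)*40) = 2577 + (-59/24 + 5/3) = 2577 - 19/24 = 61829/24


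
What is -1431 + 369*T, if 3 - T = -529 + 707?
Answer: -66006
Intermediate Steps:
T = -175 (T = 3 - (-529 + 707) = 3 - 1*178 = 3 - 178 = -175)
-1431 + 369*T = -1431 + 369*(-175) = -1431 - 64575 = -66006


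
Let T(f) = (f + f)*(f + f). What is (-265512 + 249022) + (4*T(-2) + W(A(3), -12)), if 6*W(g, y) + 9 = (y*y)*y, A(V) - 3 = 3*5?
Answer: -33431/2 ≈ -16716.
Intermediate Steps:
A(V) = 18 (A(V) = 3 + 3*5 = 3 + 15 = 18)
T(f) = 4*f² (T(f) = (2*f)*(2*f) = 4*f²)
W(g, y) = -3/2 + y³/6 (W(g, y) = -3/2 + ((y*y)*y)/6 = -3/2 + (y²*y)/6 = -3/2 + y³/6)
(-265512 + 249022) + (4*T(-2) + W(A(3), -12)) = (-265512 + 249022) + (4*(4*(-2)²) + (-3/2 + (⅙)*(-12)³)) = -16490 + (4*(4*4) + (-3/2 + (⅙)*(-1728))) = -16490 + (4*16 + (-3/2 - 288)) = -16490 + (64 - 579/2) = -16490 - 451/2 = -33431/2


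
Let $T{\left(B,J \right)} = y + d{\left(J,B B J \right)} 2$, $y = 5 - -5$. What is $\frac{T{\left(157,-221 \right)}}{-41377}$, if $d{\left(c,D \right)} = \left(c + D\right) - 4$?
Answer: $\frac{10895298}{41377} \approx 263.32$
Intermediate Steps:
$y = 10$ ($y = 5 + 5 = 10$)
$d{\left(c,D \right)} = -4 + D + c$ ($d{\left(c,D \right)} = \left(D + c\right) - 4 = -4 + D + c$)
$T{\left(B,J \right)} = 2 + 2 J + 2 J B^{2}$ ($T{\left(B,J \right)} = 10 + \left(-4 + B B J + J\right) 2 = 10 + \left(-4 + B^{2} J + J\right) 2 = 10 + \left(-4 + J B^{2} + J\right) 2 = 10 + \left(-4 + J + J B^{2}\right) 2 = 10 + \left(-8 + 2 J + 2 J B^{2}\right) = 2 + 2 J + 2 J B^{2}$)
$\frac{T{\left(157,-221 \right)}}{-41377} = \frac{2 + 2 \left(-221\right) + 2 \left(-221\right) 157^{2}}{-41377} = \left(2 - 442 + 2 \left(-221\right) 24649\right) \left(- \frac{1}{41377}\right) = \left(2 - 442 - 10894858\right) \left(- \frac{1}{41377}\right) = \left(-10895298\right) \left(- \frac{1}{41377}\right) = \frac{10895298}{41377}$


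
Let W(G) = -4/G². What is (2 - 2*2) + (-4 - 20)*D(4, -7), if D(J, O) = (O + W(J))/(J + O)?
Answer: -60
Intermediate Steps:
W(G) = -4/G²
D(J, O) = (O - 4/J²)/(J + O)
(2 - 2*2) + (-4 - 20)*D(4, -7) = (2 - 2*2) + (-4 - 20)*((-4 - 7*4²)/(4²*(4 - 7))) = (2 - 4) - 3*(-4 - 7*16)/(2*(-3)) = -2 - 3*(-1)*(-4 - 112)/(2*3) = -2 - 3*(-1)*(-116)/(2*3) = -2 - 24*29/12 = -2 - 58 = -60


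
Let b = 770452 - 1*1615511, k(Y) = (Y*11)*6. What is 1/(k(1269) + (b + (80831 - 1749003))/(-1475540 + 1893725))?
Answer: 418185/35022153259 ≈ 1.1941e-5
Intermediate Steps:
k(Y) = 66*Y (k(Y) = (11*Y)*6 = 66*Y)
b = -845059 (b = 770452 - 1615511 = -845059)
1/(k(1269) + (b + (80831 - 1749003))/(-1475540 + 1893725)) = 1/(66*1269 + (-845059 + (80831 - 1749003))/(-1475540 + 1893725)) = 1/(83754 + (-845059 - 1668172)/418185) = 1/(83754 - 2513231*1/418185) = 1/(83754 - 2513231/418185) = 1/(35022153259/418185) = 418185/35022153259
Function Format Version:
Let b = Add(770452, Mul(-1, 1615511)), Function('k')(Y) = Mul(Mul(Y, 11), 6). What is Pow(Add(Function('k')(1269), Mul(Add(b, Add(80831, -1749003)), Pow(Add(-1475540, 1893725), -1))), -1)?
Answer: Rational(418185, 35022153259) ≈ 1.1941e-5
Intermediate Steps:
Function('k')(Y) = Mul(66, Y) (Function('k')(Y) = Mul(Mul(11, Y), 6) = Mul(66, Y))
b = -845059 (b = Add(770452, -1615511) = -845059)
Pow(Add(Function('k')(1269), Mul(Add(b, Add(80831, -1749003)), Pow(Add(-1475540, 1893725), -1))), -1) = Pow(Add(Mul(66, 1269), Mul(Add(-845059, Add(80831, -1749003)), Pow(Add(-1475540, 1893725), -1))), -1) = Pow(Add(83754, Mul(Add(-845059, -1668172), Pow(418185, -1))), -1) = Pow(Add(83754, Mul(-2513231, Rational(1, 418185))), -1) = Pow(Add(83754, Rational(-2513231, 418185)), -1) = Pow(Rational(35022153259, 418185), -1) = Rational(418185, 35022153259)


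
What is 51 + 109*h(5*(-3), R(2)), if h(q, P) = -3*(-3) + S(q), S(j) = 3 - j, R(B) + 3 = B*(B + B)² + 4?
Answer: 2994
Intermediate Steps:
R(B) = 1 + 4*B³ (R(B) = -3 + (B*(B + B)² + 4) = -3 + (B*(2*B)² + 4) = -3 + (B*(4*B²) + 4) = -3 + (4*B³ + 4) = -3 + (4 + 4*B³) = 1 + 4*B³)
h(q, P) = 12 - q (h(q, P) = -3*(-3) + (3 - q) = 9 + (3 - q) = 12 - q)
51 + 109*h(5*(-3), R(2)) = 51 + 109*(12 - 5*(-3)) = 51 + 109*(12 - 1*(-15)) = 51 + 109*(12 + 15) = 51 + 109*27 = 51 + 2943 = 2994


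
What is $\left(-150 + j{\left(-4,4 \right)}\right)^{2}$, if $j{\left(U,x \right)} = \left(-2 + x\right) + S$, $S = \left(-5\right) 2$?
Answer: $24964$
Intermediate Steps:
$S = -10$
$j{\left(U,x \right)} = -12 + x$ ($j{\left(U,x \right)} = \left(-2 + x\right) - 10 = -12 + x$)
$\left(-150 + j{\left(-4,4 \right)}\right)^{2} = \left(-150 + \left(-12 + 4\right)\right)^{2} = \left(-150 - 8\right)^{2} = \left(-158\right)^{2} = 24964$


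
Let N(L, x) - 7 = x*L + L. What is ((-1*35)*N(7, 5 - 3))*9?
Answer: -8820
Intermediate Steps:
N(L, x) = 7 + L + L*x (N(L, x) = 7 + (x*L + L) = 7 + (L*x + L) = 7 + (L + L*x) = 7 + L + L*x)
((-1*35)*N(7, 5 - 3))*9 = ((-1*35)*(7 + 7 + 7*(5 - 3)))*9 = -35*(7 + 7 + 7*2)*9 = -35*(7 + 7 + 14)*9 = -35*28*9 = -980*9 = -8820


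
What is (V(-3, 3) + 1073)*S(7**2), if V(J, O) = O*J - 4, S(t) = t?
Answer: 51940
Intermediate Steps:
V(J, O) = -4 + J*O (V(J, O) = J*O - 4 = -4 + J*O)
(V(-3, 3) + 1073)*S(7**2) = ((-4 - 3*3) + 1073)*7**2 = ((-4 - 9) + 1073)*49 = (-13 + 1073)*49 = 1060*49 = 51940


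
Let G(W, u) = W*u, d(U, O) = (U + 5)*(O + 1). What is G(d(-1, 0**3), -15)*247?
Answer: -14820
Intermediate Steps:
d(U, O) = (1 + O)*(5 + U) (d(U, O) = (5 + U)*(1 + O) = (1 + O)*(5 + U))
G(d(-1, 0**3), -15)*247 = ((5 - 1 + 5*0**3 + 0**3*(-1))*(-15))*247 = ((5 - 1 + 5*0 + 0*(-1))*(-15))*247 = ((5 - 1 + 0 + 0)*(-15))*247 = (4*(-15))*247 = -60*247 = -14820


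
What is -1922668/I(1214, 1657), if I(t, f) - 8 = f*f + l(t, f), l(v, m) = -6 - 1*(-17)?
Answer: -480667/686417 ≈ -0.70026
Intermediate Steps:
l(v, m) = 11 (l(v, m) = -6 + 17 = 11)
I(t, f) = 19 + f² (I(t, f) = 8 + (f*f + 11) = 8 + (f² + 11) = 8 + (11 + f²) = 19 + f²)
-1922668/I(1214, 1657) = -1922668/(19 + 1657²) = -1922668/(19 + 2745649) = -1922668/2745668 = -1922668*1/2745668 = -480667/686417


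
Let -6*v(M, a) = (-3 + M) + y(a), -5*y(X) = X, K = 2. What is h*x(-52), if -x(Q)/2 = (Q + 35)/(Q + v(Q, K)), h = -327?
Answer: 333540/1283 ≈ 259.97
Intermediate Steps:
y(X) = -X/5
v(M, a) = ½ - M/6 + a/30 (v(M, a) = -((-3 + M) - a/5)/6 = -(-3 + M - a/5)/6 = ½ - M/6 + a/30)
x(Q) = -2*(35 + Q)/(17/30 + 5*Q/6) (x(Q) = -2*(Q + 35)/(Q + (½ - Q/6 + (1/30)*2)) = -2*(35 + Q)/(Q + (½ - Q/6 + 1/15)) = -2*(35 + Q)/(Q + (17/30 - Q/6)) = -2*(35 + Q)/(17/30 + 5*Q/6))
h*x(-52) = -19620*(-35 - 1*(-52))/(17 + 25*(-52)) = -19620*(-35 + 52)/(17 - 1300) = -19620*17/(-1283) = -19620*(-1)*17/1283 = -327*(-1020/1283) = 333540/1283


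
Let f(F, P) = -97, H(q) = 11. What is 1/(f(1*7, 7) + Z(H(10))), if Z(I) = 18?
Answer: -1/79 ≈ -0.012658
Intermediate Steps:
1/(f(1*7, 7) + Z(H(10))) = 1/(-97 + 18) = 1/(-79) = -1/79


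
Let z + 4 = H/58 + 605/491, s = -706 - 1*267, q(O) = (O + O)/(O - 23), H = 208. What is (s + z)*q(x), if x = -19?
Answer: -87671662/99673 ≈ -879.59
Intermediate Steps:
q(O) = 2*O/(-23 + O) (q(O) = (2*O)/(-23 + O) = 2*O/(-23 + O))
s = -973 (s = -706 - 267 = -973)
z = 11653/14239 (z = -4 + (208/58 + 605/491) = -4 + (208*(1/58) + 605*(1/491)) = -4 + (104/29 + 605/491) = -4 + 68609/14239 = 11653/14239 ≈ 0.81839)
(s + z)*q(x) = (-973 + 11653/14239)*(2*(-19)/(-23 - 19)) = -27685788*(-19)/(14239*(-42)) = -27685788*(-19)*(-1)/(14239*42) = -13842894/14239*19/21 = -87671662/99673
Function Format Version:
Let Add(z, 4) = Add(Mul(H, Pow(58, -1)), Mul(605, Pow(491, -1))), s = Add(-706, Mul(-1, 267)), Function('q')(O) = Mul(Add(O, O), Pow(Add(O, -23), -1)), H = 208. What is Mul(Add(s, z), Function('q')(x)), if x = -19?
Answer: Rational(-87671662, 99673) ≈ -879.59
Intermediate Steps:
Function('q')(O) = Mul(2, O, Pow(Add(-23, O), -1)) (Function('q')(O) = Mul(Mul(2, O), Pow(Add(-23, O), -1)) = Mul(2, O, Pow(Add(-23, O), -1)))
s = -973 (s = Add(-706, -267) = -973)
z = Rational(11653, 14239) (z = Add(-4, Add(Mul(208, Pow(58, -1)), Mul(605, Pow(491, -1)))) = Add(-4, Add(Mul(208, Rational(1, 58)), Mul(605, Rational(1, 491)))) = Add(-4, Add(Rational(104, 29), Rational(605, 491))) = Add(-4, Rational(68609, 14239)) = Rational(11653, 14239) ≈ 0.81839)
Mul(Add(s, z), Function('q')(x)) = Mul(Add(-973, Rational(11653, 14239)), Mul(2, -19, Pow(Add(-23, -19), -1))) = Mul(Rational(-13842894, 14239), Mul(2, -19, Pow(-42, -1))) = Mul(Rational(-13842894, 14239), Mul(2, -19, Rational(-1, 42))) = Mul(Rational(-13842894, 14239), Rational(19, 21)) = Rational(-87671662, 99673)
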